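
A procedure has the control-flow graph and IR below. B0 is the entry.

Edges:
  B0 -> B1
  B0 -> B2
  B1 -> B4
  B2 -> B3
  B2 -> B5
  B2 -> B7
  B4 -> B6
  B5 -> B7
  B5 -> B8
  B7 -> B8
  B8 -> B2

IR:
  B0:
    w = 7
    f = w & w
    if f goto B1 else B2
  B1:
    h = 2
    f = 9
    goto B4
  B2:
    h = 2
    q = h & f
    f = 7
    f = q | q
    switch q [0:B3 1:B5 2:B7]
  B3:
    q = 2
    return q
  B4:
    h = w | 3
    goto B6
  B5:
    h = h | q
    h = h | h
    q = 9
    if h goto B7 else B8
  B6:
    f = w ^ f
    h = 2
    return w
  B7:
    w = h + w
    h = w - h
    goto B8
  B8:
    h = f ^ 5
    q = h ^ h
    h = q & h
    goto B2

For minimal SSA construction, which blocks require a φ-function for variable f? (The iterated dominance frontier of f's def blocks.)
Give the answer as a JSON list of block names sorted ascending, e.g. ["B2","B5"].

idom tree: B1←B0 B2←B0 B3←B2 B4←B1 B5←B2 B6←B4 B7←B2 B8←B2
Join-block Dom:
  B2: preds {B0,B8}: {B0} ∩ {B0,B2,B8} = {B0}; idom=B0
  B7: preds {B2,B5}: {B0,B2} ∩ {B0,B2,B5} = {B0,B2}; idom=B2
  B8: preds {B5,B7}: {B0,B2,B5} ∩ {B0,B2,B7} = {B0,B2}; idom=B2

DF walk-up:
  B2←B0: walk · to B0
  B2←B8: walk B8→B2 to B0
  B7←B2: walk · to B2
  B7←B5: walk B5 to B2
  B8←B5: walk B5 to B2
  B8←B7: walk B7 to B2
  B0 → ∅
  B1 → ∅
  B2 → {B2}
  B3 → ∅
  B4 → ∅
  B5 → {B7,B8}
  B6 → ∅
  B7 → {B8}
  B8 → {B2}

φ for f: defs {B0,B1,B2,B6}
  DF⁺ = {B2}

Answer: ["B2"]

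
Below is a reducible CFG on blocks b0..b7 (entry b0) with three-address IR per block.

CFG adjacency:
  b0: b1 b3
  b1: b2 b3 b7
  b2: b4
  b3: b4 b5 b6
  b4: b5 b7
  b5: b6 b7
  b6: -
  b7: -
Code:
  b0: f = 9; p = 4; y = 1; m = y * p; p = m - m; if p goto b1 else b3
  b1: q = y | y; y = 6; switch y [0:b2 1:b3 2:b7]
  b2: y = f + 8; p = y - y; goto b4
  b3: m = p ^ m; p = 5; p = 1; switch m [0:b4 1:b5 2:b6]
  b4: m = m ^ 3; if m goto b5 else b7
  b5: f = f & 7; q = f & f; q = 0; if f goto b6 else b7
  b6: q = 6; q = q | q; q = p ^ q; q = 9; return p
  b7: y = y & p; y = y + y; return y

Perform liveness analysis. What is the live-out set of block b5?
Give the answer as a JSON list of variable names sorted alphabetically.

Answer: ["p", "y"]

Derivation:
Block summaries:
  b0 def {f,m,p,y} use ∅
  b1 def {q,y} use {y}
  b2 def {p,y} use {f}
  b3 def {m,p} use {m,p}
  b4 def {m} use {m}
  b5 def {f,q} use {f}
  b6 def {q} use {p}
  b7 def {y} use {p,y}

Live sets:
  b0: in=∅ out={f,m,p,y}
  b1: in={f,m,p,y} out={f,m,p,y}
  b2: in={f,m} out={f,m,p,y}
  b3: in={f,m,p,y} out={f,m,p,y}
  b4: in={f,m,p,y} out={f,p,y}
  b5: in={f,p,y} out={p,y}
  b6: in={p} out=∅
  b7: in={p,y} out=∅

live-out(b5) = ["p", "y"]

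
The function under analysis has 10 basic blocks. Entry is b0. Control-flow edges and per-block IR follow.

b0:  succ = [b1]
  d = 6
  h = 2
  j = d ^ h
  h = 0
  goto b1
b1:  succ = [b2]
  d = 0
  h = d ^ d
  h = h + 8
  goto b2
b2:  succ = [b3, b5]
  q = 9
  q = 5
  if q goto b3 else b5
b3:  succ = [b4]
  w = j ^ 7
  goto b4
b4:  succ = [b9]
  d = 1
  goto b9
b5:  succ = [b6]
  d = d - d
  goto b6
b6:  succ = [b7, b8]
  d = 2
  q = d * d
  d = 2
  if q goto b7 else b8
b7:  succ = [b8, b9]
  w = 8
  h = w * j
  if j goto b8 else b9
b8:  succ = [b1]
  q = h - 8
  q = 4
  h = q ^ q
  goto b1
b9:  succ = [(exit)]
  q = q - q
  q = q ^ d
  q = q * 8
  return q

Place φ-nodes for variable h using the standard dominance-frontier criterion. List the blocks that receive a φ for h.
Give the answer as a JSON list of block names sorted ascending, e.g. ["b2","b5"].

Answer: ["b1", "b8", "b9"]

Derivation:
idom tree: b1←b0 b2←b1 b3←b2 b4←b3 b5←b2 b6←b5 b7←b6 b8←b6 b9←b2
Join-block Dom:
  b1: preds {b0,b8}: {b0} ∩ {b0,b1,b2,b5,b6,b8} = {b0}; idom=b0
  b8: preds {b6,b7}: {b0,b1,b2,b5,b6} ∩ {b0,b1,b2,b5,b6,b7} = {b0,b1,b2,b5,b6}; idom=b6
  b9: preds {b4,b7}: {b0,b1,b2,b3,b4} ∩ {b0,b1,b2,b5,b6,b7} = {b0,b1,b2}; idom=b2

DF derivation:
  b1←b0: walk · to b0
  b1←b8: walk b8→b6→b5→b2→b1 to b0
  b8←b6: walk · to b6
  b8←b7: walk b7 to b6
  b9←b4: walk b4→b3 to b2
  b9←b7: walk b7→b6→b5 to b2
  b0 → ∅
  b1 → {b1}
  b2 → {b1}
  b3 → {b9}
  b4 → {b9}
  b5 → {b1,b9}
  b6 → {b1,b9}
  b7 → {b8,b9}
  b8 → {b1}
  b9 → ∅

φ for h: defs {b0,b1,b7,b8}
  DF⁺ = {b1,b8,b9}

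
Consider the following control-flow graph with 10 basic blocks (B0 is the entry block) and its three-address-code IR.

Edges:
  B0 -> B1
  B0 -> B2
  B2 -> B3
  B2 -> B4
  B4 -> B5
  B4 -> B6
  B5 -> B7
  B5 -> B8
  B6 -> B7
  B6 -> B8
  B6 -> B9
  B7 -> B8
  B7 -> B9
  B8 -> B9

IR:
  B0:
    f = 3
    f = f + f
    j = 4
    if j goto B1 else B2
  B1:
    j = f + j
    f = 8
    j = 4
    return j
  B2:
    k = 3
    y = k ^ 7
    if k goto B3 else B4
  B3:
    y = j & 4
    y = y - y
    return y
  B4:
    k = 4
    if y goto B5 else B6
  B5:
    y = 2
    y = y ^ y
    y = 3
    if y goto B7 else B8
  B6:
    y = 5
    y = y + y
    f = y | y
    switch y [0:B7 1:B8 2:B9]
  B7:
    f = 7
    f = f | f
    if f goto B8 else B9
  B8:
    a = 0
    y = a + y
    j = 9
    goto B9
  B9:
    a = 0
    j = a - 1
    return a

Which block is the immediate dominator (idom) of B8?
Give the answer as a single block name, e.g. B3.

Answer: B4

Working:
idom tree: B1←B0 B2←B0 B3←B2 B4←B2 B5←B4 B6←B4 B7←B4 B8←B4 B9←B4
Dom∩ at merges:
  B7: preds {B5,B6}: {B0,B2,B4,B5} ∩ {B0,B2,B4,B6} = {B0,B2,B4}; idom=B4
  B8: preds {B5,B6,B7}: {B0,B2,B4,B5} ∩ {B0,B2,B4,B6} ∩ {B0,B2,B4,B7} = {B0,B2,B4}; idom=B4
  B9: preds {B6,B7,B8}: {B0,B2,B4,B6} ∩ {B0,B2,B4,B7} ∩ {B0,B2,B4,B8} = {B0,B2,B4}; idom=B4

idom(B8) = B4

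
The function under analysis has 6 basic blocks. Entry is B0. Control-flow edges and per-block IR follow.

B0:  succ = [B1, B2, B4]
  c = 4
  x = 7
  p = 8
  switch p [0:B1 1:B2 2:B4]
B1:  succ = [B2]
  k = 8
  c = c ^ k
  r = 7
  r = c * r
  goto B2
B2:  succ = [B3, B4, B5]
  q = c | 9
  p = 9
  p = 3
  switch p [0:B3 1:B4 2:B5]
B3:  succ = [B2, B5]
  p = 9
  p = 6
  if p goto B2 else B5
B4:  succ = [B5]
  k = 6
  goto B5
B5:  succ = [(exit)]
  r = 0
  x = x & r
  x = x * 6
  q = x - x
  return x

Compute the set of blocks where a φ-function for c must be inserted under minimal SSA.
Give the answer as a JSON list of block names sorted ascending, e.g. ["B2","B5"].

Answer: ["B2", "B4", "B5"]

Working:
idom tree: B1←B0 B2←B0 B3←B2 B4←B0 B5←B0
Dom at joins:
  B2: preds {B0,B1,B3}: {B0} ∩ {B0,B1} ∩ {B0,B2,B3} = {B0}; idom=B0
  B4: preds {B0,B2}: {B0} ∩ {B0,B2} = {B0}; idom=B0
  B5: preds {B2,B3,B4}: {B0,B2} ∩ {B0,B2,B3} ∩ {B0,B4} = {B0}; idom=B0

DF walk-up:
  B2←B0: walk · to B0
  B2←B1: walk B1 to B0
  B2←B3: walk B3→B2 to B0
  B4←B0: walk · to B0
  B4←B2: walk B2 to B0
  B5←B2: walk B2 to B0
  B5←B3: walk B3→B2 to B0
  B5←B4: walk B4 to B0
  B0 → ∅
  B1 → {B2}
  B2 → {B2,B4,B5}
  B3 → {B2,B5}
  B4 → {B5}
  B5 → ∅

φ for c: defs {B0,B1}
  DF⁺ = {B2,B4,B5}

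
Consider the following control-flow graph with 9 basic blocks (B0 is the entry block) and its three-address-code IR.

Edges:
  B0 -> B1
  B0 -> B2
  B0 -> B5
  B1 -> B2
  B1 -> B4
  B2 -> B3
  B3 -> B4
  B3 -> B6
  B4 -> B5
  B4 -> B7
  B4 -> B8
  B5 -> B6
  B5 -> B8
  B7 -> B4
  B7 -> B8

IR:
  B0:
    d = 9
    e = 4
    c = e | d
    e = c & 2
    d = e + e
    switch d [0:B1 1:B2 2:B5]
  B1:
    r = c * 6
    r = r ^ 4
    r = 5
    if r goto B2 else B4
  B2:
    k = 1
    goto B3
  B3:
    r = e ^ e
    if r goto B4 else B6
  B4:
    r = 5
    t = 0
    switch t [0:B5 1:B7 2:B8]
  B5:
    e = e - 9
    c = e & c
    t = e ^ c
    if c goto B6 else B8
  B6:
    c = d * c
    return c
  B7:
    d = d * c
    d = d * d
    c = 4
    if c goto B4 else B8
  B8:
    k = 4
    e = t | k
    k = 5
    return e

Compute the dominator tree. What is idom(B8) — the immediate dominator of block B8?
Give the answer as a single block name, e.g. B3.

Answer: B0

Derivation:
idom tree: B1←B0 B2←B0 B3←B2 B4←B0 B5←B0 B6←B0 B7←B4 B8←B0
Join-block Dom:
  B2: preds {B0,B1}: {B0} ∩ {B0,B1} = {B0}; idom=B0
  B4: preds {B1,B3,B7}: {B0,B1} ∩ {B0,B2,B3} ∩ {B0,B4,B7} = {B0}; idom=B0
  B5: preds {B0,B4}: {B0} ∩ {B0,B4} = {B0}; idom=B0
  B6: preds {B3,B5}: {B0,B2,B3} ∩ {B0,B5} = {B0}; idom=B0
  B8: preds {B4,B5,B7}: {B0,B4} ∩ {B0,B5} ∩ {B0,B4,B7} = {B0}; idom=B0

idom(B8) = B0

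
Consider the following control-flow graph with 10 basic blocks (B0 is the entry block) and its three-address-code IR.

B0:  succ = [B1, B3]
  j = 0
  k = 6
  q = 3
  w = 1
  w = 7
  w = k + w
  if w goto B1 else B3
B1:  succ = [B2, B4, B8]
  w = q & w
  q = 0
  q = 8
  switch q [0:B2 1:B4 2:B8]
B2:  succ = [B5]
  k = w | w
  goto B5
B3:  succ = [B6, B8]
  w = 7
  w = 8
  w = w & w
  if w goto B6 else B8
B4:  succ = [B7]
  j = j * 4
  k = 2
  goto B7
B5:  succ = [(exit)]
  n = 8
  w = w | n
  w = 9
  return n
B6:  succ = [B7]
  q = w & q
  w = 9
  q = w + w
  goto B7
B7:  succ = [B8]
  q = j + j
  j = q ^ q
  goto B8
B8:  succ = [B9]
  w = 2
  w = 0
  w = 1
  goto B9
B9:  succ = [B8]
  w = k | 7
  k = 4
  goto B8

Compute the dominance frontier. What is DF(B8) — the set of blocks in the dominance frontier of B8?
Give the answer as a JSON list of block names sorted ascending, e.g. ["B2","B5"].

Answer: ["B8"]

Derivation:
idom tree: B1←B0 B2←B1 B3←B0 B4←B1 B5←B2 B6←B3 B7←B0 B8←B0 B9←B8
Dom∩ at merges:
  B7: preds {B4,B6}: {B0,B1,B4} ∩ {B0,B3,B6} = {B0}; idom=B0
  B8: preds {B1,B3,B7,B9}: {B0,B1} ∩ {B0,B3} ∩ {B0,B7} ∩ {B0,B8,B9} = {B0}; idom=B0

Frontier:
  join B7 pred B4: B4→B1 stop@B0
  join B7 pred B6: B6→B3 stop@B0
  join B8 pred B1: B1 stop@B0
  join B8 pred B3: B3 stop@B0
  join B8 pred B7: B7 stop@B0
  join B8 pred B9: B9→B8 stop@B0
  B0 → ∅
  B1 → {B7,B8}
  B2 → ∅
  B3 → {B7,B8}
  B4 → {B7}
  B5 → ∅
  B6 → {B7}
  B7 → {B8}
  B8 → {B8}
  B9 → {B8}

DF(B8) = ["B8"]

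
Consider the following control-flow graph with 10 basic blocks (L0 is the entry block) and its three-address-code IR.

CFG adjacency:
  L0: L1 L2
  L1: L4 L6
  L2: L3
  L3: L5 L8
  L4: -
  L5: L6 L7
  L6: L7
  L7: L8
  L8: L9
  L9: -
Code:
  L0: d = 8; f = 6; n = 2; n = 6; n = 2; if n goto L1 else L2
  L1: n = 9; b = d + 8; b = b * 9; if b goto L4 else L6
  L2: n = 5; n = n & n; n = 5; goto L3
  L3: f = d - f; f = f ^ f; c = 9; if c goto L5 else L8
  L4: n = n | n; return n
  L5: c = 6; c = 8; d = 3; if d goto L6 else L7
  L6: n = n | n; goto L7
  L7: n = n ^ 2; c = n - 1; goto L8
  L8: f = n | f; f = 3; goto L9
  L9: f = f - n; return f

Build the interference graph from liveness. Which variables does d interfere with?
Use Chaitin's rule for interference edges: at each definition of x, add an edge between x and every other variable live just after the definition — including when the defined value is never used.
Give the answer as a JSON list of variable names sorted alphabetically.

def/use:
  L0: def={d,f,n} ue=∅
  L1: def={b,n} ue={d}
  L2: def={n} ue=∅
  L3: def={c,f} ue={d,f}
  L4: def={n} ue={n}
  L5: def={c,d} ue=∅
  L6: def={n} ue={n}
  L7: def={c,n} ue={n}
  L8: def={f} ue={f,n}
  L9: def={f} ue={f,n}

Backward fixpoint:
  L0: in=∅ out={d,f}
  L1: in={d,f} out={f,n}
  L2: in={d,f} out={d,f,n}
  L3: in={d,f,n} out={f,n}
  L4: in={n} out=∅
  L5: in={f,n} out={f,n}
  L6: in={f,n} out={f,n}
  L7: in={f,n} out={f,n}
  L8: in={f,n} out={f,n}
  L9: in={f,n} out=∅

Interfere edges:
  b↔{f,n}
  c↔{f,n}
  d↔{f,n}
  f↔{b,c,d,n}
  n↔{b,c,d,f}

N(d) = ["f", "n"]

Answer: ["f", "n"]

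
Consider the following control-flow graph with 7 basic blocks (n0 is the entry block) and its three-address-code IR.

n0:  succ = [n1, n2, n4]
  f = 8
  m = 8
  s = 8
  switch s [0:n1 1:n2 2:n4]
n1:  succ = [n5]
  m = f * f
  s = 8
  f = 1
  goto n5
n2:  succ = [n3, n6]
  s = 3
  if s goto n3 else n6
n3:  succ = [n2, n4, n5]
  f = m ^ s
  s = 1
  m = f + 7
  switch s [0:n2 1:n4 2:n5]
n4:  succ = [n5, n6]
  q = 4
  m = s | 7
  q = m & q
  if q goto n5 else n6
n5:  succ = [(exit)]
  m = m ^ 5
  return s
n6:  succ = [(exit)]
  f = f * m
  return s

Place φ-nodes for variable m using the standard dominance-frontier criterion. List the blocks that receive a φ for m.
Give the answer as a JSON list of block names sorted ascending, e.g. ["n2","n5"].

idom tree: n1←n0 n2←n0 n3←n2 n4←n0 n5←n0 n6←n0
Dom at joins:
  n2: preds {n0,n3}: {n0} ∩ {n0,n2,n3} = {n0}; idom=n0
  n4: preds {n0,n3}: {n0} ∩ {n0,n2,n3} = {n0}; idom=n0
  n5: preds {n1,n3,n4}: {n0,n1} ∩ {n0,n2,n3} ∩ {n0,n4} = {n0}; idom=n0
  n6: preds {n2,n4}: {n0,n2} ∩ {n0,n4} = {n0}; idom=n0

DF walk-up:
  join n2 pred n0: · stop@n0
  join n2 pred n3: n3→n2 stop@n0
  join n4 pred n0: · stop@n0
  join n4 pred n3: n3→n2 stop@n0
  join n5 pred n1: n1 stop@n0
  join n5 pred n3: n3→n2 stop@n0
  join n5 pred n4: n4 stop@n0
  join n6 pred n2: n2 stop@n0
  join n6 pred n4: n4 stop@n0
  n0: DF=∅
  n1: DF={n5}
  n2: DF={n2,n4,n5,n6}
  n3: DF={n2,n4,n5}
  n4: DF={n5,n6}
  n5: DF=∅
  n6: DF=∅

φ for m: defs {n0,n1,n3,n4,n5}
  DF⁺ = {n2,n4,n5,n6}

Answer: ["n2", "n4", "n5", "n6"]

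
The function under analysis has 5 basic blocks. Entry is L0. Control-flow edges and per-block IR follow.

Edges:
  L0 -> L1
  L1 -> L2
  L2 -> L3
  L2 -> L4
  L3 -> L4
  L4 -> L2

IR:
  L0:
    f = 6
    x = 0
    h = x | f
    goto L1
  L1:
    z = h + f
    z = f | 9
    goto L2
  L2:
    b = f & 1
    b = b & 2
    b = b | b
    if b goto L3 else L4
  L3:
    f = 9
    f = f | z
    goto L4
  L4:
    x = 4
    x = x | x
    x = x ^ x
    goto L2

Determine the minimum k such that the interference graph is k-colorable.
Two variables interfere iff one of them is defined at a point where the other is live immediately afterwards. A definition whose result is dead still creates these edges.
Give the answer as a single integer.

Block summaries:
  L0: {f,h,x} / ∅
  L1: {z} / {f,h}
  L2: {b} / {f}
  L3: {f} / {z}
  L4: {x} / ∅

Live sets:
  L0 li=∅ lo={f,h}
  L1 li={f,h} lo={f,z}
  L2 li={f,z} lo={f,z}
  L3 li={z} lo={f,z}
  L4 li={f,z} lo={f,z}

Interfere edges:
  b: {f,z}
  f: {b,h,x,z}
  h: {f}
  x: {f,z}
  z: {b,f,x}

Chromatic number:
  {b,f,z} pairwise interfere (3-clique) ⇒ χ ≥ 3
  assign b→R2 f→R0 h→R1 x→R2 z→R1 — no edge inside a register ⇒ χ ≤ 3
  χ = 3

Answer: 3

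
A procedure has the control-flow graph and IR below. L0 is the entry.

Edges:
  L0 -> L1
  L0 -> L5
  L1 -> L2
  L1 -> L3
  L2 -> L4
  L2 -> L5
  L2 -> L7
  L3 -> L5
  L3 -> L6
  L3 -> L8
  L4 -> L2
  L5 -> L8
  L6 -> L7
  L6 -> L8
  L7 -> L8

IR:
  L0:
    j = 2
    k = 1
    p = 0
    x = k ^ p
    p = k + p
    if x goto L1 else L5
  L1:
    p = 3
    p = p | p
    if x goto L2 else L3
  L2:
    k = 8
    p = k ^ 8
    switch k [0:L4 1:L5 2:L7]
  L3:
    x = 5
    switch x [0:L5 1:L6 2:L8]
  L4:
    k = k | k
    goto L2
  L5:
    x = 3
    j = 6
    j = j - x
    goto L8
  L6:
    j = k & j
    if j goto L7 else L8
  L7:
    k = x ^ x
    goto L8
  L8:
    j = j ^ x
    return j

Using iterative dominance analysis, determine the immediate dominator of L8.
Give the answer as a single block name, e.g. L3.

idom tree: L1←L0 L2←L1 L3←L1 L4←L2 L5←L0 L6←L3 L7←L1 L8←L0
Dom∩ at merges:
  L2: preds {L1,L4}: {L0,L1} ∩ {L0,L1,L2,L4} = {L0,L1}; idom=L1
  L5: preds {L0,L2,L3}: {L0} ∩ {L0,L1,L2} ∩ {L0,L1,L3} = {L0}; idom=L0
  L7: preds {L2,L6}: {L0,L1,L2} ∩ {L0,L1,L3,L6} = {L0,L1}; idom=L1
  L8: preds {L3,L5,L6,L7}: {L0,L1,L3} ∩ {L0,L5} ∩ {L0,L1,L3,L6} ∩ {L0,L1,L7} = {L0}; idom=L0

idom(L8) = L0

Answer: L0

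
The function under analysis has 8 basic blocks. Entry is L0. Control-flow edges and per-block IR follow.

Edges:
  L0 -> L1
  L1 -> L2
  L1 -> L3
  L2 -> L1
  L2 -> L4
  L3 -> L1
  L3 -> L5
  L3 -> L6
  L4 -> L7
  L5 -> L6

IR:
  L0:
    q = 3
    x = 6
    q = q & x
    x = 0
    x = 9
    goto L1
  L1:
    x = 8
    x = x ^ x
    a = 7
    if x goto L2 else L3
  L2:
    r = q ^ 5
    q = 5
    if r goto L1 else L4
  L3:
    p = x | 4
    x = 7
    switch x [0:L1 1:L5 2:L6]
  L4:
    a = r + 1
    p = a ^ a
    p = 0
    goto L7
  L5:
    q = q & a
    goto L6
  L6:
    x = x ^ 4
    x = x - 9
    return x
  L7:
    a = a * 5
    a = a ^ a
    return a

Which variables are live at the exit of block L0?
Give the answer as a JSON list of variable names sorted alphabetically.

Answer: ["q"]

Derivation:
Block summaries:
  L0: def={q,x} ue=∅
  L1: def={a,x} ue=∅
  L2: def={q,r} ue={q}
  L3: def={p,x} ue={x}
  L4: def={a,p} ue={r}
  L5: def={q} ue={a,q}
  L6: def={x} ue={x}
  L7: def={a} ue={a}

Liveness:
  L0 li=∅ lo={q}
  L1 li={q} lo={a,q,x}
  L2 li={q} lo={q,r}
  L3 li={a,q,x} lo={a,q,x}
  L4 li={r} lo={a}
  L5 li={a,q,x} lo={x}
  L6 li={x} lo=∅
  L7 li={a} lo=∅

live-out(L0) = ["q"]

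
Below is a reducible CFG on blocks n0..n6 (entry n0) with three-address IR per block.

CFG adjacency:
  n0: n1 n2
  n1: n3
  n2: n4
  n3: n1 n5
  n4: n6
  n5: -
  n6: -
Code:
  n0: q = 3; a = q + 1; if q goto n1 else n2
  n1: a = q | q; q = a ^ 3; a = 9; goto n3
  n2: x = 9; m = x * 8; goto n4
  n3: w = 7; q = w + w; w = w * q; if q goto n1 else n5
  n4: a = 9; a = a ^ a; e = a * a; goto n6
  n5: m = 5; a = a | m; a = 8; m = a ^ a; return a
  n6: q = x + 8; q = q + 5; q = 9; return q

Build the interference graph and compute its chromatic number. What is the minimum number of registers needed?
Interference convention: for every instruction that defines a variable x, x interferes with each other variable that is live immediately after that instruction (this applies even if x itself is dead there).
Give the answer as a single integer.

def/use:
  n0: {a,q} / ∅
  n1: {a,q} / {q}
  n2: {m,x} / ∅
  n3: {q,w} / ∅
  n4: {a,e} / ∅
  n5: {a,m} / {a}
  n6: {q} / {x}

Live sets:
  n0 li=∅ lo={q}
  n1 li={q} lo={a}
  n2 li=∅ lo={x}
  n3 li={a} lo={a,q}
  n4 li={x} lo={x}
  n5 li={a} lo=∅
  n6 li={x} lo=∅

Interfere edges:
  a↔{m,q,w,x}
  e↔{x}
  m↔{a,x}
  q↔{a,w}
  w↔{a,q}
  x↔{a,e,m}

Colouring:
  clique {a,m,x} ⇒ need ≥ 3
  3-colouring: c0={a,e}  c1={q,x}  c2={m,w}
  χ = 3

Answer: 3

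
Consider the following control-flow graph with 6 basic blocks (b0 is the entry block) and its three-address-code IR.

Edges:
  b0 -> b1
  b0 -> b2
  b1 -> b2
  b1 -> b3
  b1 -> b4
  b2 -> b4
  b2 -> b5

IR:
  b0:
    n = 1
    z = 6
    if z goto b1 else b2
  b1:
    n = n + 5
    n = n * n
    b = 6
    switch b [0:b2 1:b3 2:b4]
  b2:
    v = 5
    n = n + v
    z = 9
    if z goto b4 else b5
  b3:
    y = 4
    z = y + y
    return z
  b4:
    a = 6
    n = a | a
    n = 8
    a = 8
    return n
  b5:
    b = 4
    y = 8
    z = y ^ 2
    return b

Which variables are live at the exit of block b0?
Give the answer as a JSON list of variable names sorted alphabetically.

def/use:
  b0 def {n,z} use ∅
  b1 def {b,n} use {n}
  b2 def {n,v,z} use {n}
  b3 def {y,z} use ∅
  b4 def {a,n} use ∅
  b5 def {b,y,z} use ∅

Liveness:
  b0 li=∅ lo={n}
  b1 li={n} lo={n}
  b2 li={n} lo=∅
  b3 li=∅ lo=∅
  b4 li=∅ lo=∅
  b5 li=∅ lo=∅

live-out(b0) = ["n"]

Answer: ["n"]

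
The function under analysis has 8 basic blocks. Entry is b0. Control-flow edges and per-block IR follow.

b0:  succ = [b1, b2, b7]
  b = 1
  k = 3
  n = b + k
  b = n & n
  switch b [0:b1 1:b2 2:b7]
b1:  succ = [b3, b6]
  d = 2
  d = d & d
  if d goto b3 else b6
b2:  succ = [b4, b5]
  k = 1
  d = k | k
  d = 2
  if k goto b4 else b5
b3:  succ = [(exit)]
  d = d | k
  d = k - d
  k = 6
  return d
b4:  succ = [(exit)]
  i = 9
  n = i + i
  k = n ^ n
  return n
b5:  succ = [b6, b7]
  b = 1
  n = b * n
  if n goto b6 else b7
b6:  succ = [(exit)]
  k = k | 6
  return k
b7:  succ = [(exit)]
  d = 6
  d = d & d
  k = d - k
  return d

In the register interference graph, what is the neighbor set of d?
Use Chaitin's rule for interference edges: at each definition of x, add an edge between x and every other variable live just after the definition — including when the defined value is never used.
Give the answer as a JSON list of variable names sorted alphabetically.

Block summaries:
  b0: {b,k,n} / ∅
  b1: {d} / ∅
  b2: {d,k} / ∅
  b3: {d,k} / {d,k}
  b4: {i,k,n} / ∅
  b5: {b,n} / {n}
  b6: {k} / {k}
  b7: {d,k} / {k}

Backward fixpoint:
  b0 li=∅ lo={k,n}
  b1 li={k} lo={d,k}
  b2 li={n} lo={k,n}
  b3 li={d,k} lo=∅
  b4 li=∅ lo=∅
  b5 li={k,n} lo={k}
  b6 li={k} lo=∅
  b7 li={k} lo=∅

Interference:
  b — {k,n}
  d — {k,n}
  i — ∅
  k — {b,d,n}
  n — {b,d,k}

N(d) = ["k", "n"]

Answer: ["k", "n"]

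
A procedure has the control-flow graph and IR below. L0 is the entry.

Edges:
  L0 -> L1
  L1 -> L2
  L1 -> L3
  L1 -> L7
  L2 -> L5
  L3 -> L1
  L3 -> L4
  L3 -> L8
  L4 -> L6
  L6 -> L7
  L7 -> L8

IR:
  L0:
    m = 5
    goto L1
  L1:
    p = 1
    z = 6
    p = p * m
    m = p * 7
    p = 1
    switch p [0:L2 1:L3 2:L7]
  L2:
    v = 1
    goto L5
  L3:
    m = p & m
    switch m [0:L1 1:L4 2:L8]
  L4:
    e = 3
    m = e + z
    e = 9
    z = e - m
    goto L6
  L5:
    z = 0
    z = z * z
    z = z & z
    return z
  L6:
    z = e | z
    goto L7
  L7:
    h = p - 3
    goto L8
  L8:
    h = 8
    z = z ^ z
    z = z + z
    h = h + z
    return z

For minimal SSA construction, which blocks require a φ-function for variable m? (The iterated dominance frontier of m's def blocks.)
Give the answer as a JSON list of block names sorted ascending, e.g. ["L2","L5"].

Answer: ["L1", "L7", "L8"]

Derivation:
idom tree: L1←L0 L2←L1 L3←L1 L4←L3 L5←L2 L6←L4 L7←L1 L8←L1
Dom∩ at merges:
  L1: preds {L0,L3}: {L0} ∩ {L0,L1,L3} = {L0}; idom=L0
  L7: preds {L1,L6}: {L0,L1} ∩ {L0,L1,L3,L4,L6} = {L0,L1}; idom=L1
  L8: preds {L3,L7}: {L0,L1,L3} ∩ {L0,L1,L7} = {L0,L1}; idom=L1

DF derivation:
  join L1 pred L0: · stop@L0
  join L1 pred L3: L3→L1 stop@L0
  join L7 pred L1: · stop@L1
  join L7 pred L6: L6→L4→L3 stop@L1
  join L8 pred L3: L3 stop@L1
  join L8 pred L7: L7 stop@L1
  L0: DF=∅
  L1: DF={L1}
  L2: DF=∅
  L3: DF={L1,L7,L8}
  L4: DF={L7}
  L5: DF=∅
  L6: DF={L7}
  L7: DF={L8}
  L8: DF=∅

φ for m: defs {L0,L1,L3,L4}
  DF⁺ = {L1,L7,L8}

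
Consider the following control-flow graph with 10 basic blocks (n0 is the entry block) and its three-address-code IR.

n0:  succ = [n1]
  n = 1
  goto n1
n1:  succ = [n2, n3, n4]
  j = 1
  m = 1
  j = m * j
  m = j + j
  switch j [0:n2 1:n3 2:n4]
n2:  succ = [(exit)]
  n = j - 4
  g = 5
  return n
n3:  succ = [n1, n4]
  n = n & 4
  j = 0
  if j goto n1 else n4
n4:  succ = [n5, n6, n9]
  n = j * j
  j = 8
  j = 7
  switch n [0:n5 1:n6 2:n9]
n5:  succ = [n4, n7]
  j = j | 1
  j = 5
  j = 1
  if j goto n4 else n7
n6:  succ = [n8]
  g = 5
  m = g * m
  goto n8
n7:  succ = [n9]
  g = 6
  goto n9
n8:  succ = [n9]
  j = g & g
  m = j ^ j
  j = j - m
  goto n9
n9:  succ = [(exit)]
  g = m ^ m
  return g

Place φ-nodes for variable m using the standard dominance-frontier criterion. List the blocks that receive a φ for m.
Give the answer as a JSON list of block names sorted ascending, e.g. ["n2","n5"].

idom tree: n1←n0 n2←n1 n3←n1 n4←n1 n5←n4 n6←n4 n7←n5 n8←n6 n9←n4
Dom∩ at merges:
  n1: preds {n0,n3}: {n0} ∩ {n0,n1,n3} = {n0}; idom=n0
  n4: preds {n1,n3,n5}: {n0,n1} ∩ {n0,n1,n3} ∩ {n0,n1,n4,n5} = {n0,n1}; idom=n1
  n9: preds {n4,n7,n8}: {n0,n1,n4} ∩ {n0,n1,n4,n5,n7} ∩ {n0,n1,n4,n6,n8} = {n0,n1,n4}; idom=n4

DF derivation:
  n1←n0: walk · to n0
  n1←n3: walk n3→n1 to n0
  n4←n1: walk · to n1
  n4←n3: walk n3 to n1
  n4←n5: walk n5→n4 to n1
  n9←n4: walk · to n4
  n9←n7: walk n7→n5 to n4
  n9←n8: walk n8→n6 to n4
  n0: DF=∅
  n1: DF={n1}
  n2: DF=∅
  n3: DF={n1,n4}
  n4: DF={n4}
  n5: DF={n4,n9}
  n6: DF={n9}
  n7: DF={n9}
  n8: DF={n9}
  n9: DF=∅

φ for m: defs {n1,n6,n8}
  DF⁺ = {n1,n9}

Answer: ["n1", "n9"]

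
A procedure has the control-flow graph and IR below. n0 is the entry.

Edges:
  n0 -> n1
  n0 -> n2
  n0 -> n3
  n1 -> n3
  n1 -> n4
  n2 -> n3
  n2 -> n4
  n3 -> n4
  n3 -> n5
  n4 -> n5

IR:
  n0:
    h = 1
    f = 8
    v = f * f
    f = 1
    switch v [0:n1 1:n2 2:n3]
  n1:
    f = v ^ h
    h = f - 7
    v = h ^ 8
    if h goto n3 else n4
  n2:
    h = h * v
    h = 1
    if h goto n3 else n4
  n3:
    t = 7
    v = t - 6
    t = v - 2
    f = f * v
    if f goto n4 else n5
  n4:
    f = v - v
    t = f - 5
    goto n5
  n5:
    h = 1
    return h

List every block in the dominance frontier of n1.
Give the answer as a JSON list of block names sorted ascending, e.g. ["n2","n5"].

idom tree: n1←n0 n2←n0 n3←n0 n4←n0 n5←n0
Dom∩ at merges:
  n3: preds {n0,n1,n2}: {n0} ∩ {n0,n1} ∩ {n0,n2} = {n0}; idom=n0
  n4: preds {n1,n2,n3}: {n0,n1} ∩ {n0,n2} ∩ {n0,n3} = {n0}; idom=n0
  n5: preds {n3,n4}: {n0,n3} ∩ {n0,n4} = {n0}; idom=n0

Frontier:
  n3←n0: walk · to n0
  n3←n1: walk n1 to n0
  n3←n2: walk n2 to n0
  n4←n1: walk n1 to n0
  n4←n2: walk n2 to n0
  n4←n3: walk n3 to n0
  n5←n3: walk n3 to n0
  n5←n4: walk n4 to n0
  n0: DF=∅
  n1: DF={n3,n4}
  n2: DF={n3,n4}
  n3: DF={n4,n5}
  n4: DF={n5}
  n5: DF=∅

DF(n1) = ["n3", "n4"]

Answer: ["n3", "n4"]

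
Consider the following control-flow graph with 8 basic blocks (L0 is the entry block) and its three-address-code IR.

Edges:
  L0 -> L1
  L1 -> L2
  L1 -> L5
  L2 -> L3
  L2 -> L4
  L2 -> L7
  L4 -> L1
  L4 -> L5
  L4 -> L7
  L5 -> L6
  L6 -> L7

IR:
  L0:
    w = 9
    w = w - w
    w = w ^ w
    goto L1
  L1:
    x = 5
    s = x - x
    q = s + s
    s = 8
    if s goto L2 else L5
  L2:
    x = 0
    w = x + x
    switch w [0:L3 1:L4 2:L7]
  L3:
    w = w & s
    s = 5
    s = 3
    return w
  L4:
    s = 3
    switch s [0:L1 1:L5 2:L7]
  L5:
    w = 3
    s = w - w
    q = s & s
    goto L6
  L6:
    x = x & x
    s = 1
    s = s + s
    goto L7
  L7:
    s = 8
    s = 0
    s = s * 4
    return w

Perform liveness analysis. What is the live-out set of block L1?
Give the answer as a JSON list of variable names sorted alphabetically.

def/use:
  L0 def {w} use ∅
  L1 def {q,s,x} use ∅
  L2 def {w,x} use ∅
  L3 def {s,w} use {s,w}
  L4 def {s} use ∅
  L5 def {q,s,w} use ∅
  L6 def {s,x} use {x}
  L7 def {s} use {w}

Backward fixpoint:
  L0 li=∅ lo=∅
  L1 li=∅ lo={s,x}
  L2 li={s} lo={s,w,x}
  L3 li={s,w} lo=∅
  L4 li={w,x} lo={w,x}
  L5 li={x} lo={w,x}
  L6 li={w,x} lo={w}
  L7 li={w} lo=∅

live-out(L1) = ["s", "x"]

Answer: ["s", "x"]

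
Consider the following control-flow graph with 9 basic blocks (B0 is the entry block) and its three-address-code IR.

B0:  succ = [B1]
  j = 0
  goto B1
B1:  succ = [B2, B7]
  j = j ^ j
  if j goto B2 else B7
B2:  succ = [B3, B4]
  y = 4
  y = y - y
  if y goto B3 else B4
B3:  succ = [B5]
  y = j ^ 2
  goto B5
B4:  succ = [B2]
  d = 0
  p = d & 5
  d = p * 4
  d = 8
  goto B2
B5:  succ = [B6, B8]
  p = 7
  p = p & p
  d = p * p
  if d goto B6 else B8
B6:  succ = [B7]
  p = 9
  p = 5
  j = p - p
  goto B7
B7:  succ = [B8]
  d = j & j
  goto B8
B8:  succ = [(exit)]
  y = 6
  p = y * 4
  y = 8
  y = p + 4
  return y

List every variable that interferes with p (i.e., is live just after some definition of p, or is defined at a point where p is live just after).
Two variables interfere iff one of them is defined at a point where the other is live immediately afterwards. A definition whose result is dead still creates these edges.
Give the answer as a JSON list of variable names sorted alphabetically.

Answer: ["j", "y"]

Derivation:
Per-block:
  B0: {j} / ∅
  B1: {j} / {j}
  B2: {y} / ∅
  B3: {y} / {j}
  B4: {d,p} / ∅
  B5: {d,p} / ∅
  B6: {j,p} / ∅
  B7: {d} / {j}
  B8: {p,y} / ∅

Liveness:
  live B0: ∅→{j}
  live B1: {j}→{j}
  live B2: {j}→{j}
  live B3: {j}→∅
  live B4: {j}→{j}
  live B5: ∅→∅
  live B6: ∅→{j}
  live B7: {j}→∅
  live B8: ∅→∅

Conflict graph:
  d: {j}
  j: {d,p,y}
  p: {j,y}
  y: {j,p}

N(p) = ["j", "y"]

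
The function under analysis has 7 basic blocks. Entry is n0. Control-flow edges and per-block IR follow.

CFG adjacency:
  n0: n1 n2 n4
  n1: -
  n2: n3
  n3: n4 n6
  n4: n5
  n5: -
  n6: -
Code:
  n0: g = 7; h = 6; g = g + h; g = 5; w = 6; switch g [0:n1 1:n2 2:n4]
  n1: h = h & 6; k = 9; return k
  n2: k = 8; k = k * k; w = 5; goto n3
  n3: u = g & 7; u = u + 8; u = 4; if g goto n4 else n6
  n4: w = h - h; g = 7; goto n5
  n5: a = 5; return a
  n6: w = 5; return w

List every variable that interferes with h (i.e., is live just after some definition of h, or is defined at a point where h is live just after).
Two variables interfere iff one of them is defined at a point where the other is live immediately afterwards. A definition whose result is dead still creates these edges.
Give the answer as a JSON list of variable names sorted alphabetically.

Answer: ["g", "k", "u", "w"]

Working:
def/use:
  n0: def={g,h,w} ue=∅
  n1: def={h,k} ue={h}
  n2: def={k,w} ue=∅
  n3: def={u} ue={g}
  n4: def={g,w} ue={h}
  n5: def={a} ue=∅
  n6: def={w} ue=∅

Backward fixpoint:
  n0: in=∅ out={g,h}
  n1: in={h} out=∅
  n2: in={g,h} out={g,h}
  n3: in={g,h} out={h}
  n4: in={h} out=∅
  n5: in=∅ out=∅
  n6: in=∅ out=∅

Conflict graph:
  a↔∅
  g↔{h,k,u,w}
  h↔{g,k,u,w}
  k↔{g,h}
  u↔{g,h}
  w↔{g,h}

N(h) = ["g", "k", "u", "w"]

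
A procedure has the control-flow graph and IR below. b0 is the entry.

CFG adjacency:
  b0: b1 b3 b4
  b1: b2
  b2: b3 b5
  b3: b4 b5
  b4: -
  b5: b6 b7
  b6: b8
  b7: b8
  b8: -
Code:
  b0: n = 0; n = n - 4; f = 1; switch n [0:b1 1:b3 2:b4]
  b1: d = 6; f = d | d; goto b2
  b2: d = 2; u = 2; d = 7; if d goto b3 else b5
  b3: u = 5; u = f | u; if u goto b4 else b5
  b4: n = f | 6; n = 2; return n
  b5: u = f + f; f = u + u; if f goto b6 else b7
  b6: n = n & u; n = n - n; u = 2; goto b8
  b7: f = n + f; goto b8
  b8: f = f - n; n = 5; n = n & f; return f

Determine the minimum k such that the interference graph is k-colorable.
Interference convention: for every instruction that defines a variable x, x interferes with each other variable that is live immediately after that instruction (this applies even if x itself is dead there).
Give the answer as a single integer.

Answer: 3

Derivation:
Block summaries:
  b0: def={f,n} ue=∅
  b1: def={d,f} ue=∅
  b2: def={d,u} ue=∅
  b3: def={u} ue={f}
  b4: def={n} ue={f}
  b5: def={f,u} ue={f}
  b6: def={n,u} ue={n,u}
  b7: def={f} ue={f,n}
  b8: def={f,n} ue={f,n}

Backward fixpoint:
  b0 li=∅ lo={f,n}
  b1 li={n} lo={f,n}
  b2 li={f,n} lo={f,n}
  b3 li={f,n} lo={f,n}
  b4 li={f} lo=∅
  b5 li={f,n} lo={f,n,u}
  b6 li={f,n,u} lo={f,n}
  b7 li={f,n} lo={f,n}
  b8 li={f,n} lo=∅

Interfere edges:
  d↔{f,n}
  f↔{d,n,u}
  n↔{d,f,u}
  u↔{f,n}

Colouring:
  clique {d,f,n} ⇒ need ≥ 3
  assign d→c2 f→c0 n→c1 u→c2 — no edge inside a register ⇒ χ ≤ 3
  χ = 3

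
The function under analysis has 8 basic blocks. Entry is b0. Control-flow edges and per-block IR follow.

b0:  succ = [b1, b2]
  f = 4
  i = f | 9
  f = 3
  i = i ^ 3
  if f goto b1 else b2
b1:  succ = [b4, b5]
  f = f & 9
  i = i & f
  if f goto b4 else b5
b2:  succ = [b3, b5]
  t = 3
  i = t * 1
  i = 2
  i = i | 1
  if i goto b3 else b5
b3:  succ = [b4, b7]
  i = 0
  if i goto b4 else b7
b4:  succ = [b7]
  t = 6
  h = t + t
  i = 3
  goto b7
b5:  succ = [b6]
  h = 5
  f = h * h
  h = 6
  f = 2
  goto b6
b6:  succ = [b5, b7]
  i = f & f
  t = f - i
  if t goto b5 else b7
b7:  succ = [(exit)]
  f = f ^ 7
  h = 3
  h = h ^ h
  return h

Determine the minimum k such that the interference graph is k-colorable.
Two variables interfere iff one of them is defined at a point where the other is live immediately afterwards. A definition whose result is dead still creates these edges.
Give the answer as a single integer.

Per-block:
  b0: {f,i} / ∅
  b1: {f,i} / {f,i}
  b2: {i,t} / ∅
  b3: {i} / ∅
  b4: {h,i,t} / ∅
  b5: {f,h} / ∅
  b6: {i,t} / {f}
  b7: {f,h} / {f}

Live sets:
  b0: in=∅ out={f,i}
  b1: in={f,i} out={f}
  b2: in={f} out={f}
  b3: in={f} out={f}
  b4: in={f} out={f}
  b5: in=∅ out={f}
  b6: in={f} out={f}
  b7: in={f} out=∅

Interference:
  f — {h,i,t}
  h — {f}
  i — {f}
  t — {f}

Chromatic number:
  clique {f,h} ⇒ need ≥ 2
  assign f→c0 h→c1 i→c1 t→c1 — no edge inside a register ⇒ χ ≤ 2
  χ = 2

Answer: 2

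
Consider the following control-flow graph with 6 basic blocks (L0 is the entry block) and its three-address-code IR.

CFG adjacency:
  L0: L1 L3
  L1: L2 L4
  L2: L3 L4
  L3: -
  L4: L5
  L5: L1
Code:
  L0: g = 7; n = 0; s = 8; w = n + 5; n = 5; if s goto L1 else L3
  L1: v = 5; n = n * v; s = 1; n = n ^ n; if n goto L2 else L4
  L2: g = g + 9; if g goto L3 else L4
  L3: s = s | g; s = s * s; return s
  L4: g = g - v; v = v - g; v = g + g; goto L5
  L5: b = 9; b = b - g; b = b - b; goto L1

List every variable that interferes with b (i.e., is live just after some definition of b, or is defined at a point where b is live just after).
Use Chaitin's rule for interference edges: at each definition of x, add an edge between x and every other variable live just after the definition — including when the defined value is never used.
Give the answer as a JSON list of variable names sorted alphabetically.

Per-block:
  L0 def {g,n,s,w} use ∅
  L1 def {n,s,v} use {n}
  L2 def {g} use {g}
  L3 def {s} use {g,s}
  L4 def {g,v} use {g,v}
  L5 def {b} use {g}

Liveness:
  live L0: ∅→{g,n,s}
  live L1: {g,n}→{g,n,s,v}
  live L2: {g,n,s,v}→{g,n,s,v}
  live L3: {g,s}→∅
  live L4: {g,n,v}→{g,n}
  live L5: {g,n}→{g,n}

Interference:
  b↔{g,n}
  g↔{b,n,s,v,w}
  n↔{b,g,s,v}
  s↔{g,n,v,w}
  v↔{g,n,s}
  w↔{g,s}

N(b) = ["g", "n"]

Answer: ["g", "n"]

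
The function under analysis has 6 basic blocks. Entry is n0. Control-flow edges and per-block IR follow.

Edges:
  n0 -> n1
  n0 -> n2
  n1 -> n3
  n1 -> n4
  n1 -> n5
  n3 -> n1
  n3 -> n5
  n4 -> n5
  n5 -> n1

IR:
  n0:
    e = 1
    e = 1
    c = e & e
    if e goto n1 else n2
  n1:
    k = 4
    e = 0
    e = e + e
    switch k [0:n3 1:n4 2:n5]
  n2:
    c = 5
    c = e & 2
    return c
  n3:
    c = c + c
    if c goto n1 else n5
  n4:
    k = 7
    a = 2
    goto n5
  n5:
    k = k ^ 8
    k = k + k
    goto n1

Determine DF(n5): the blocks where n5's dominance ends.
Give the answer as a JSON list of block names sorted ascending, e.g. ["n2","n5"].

Answer: ["n1"]

Analysis:
idom tree: n1←n0 n2←n0 n3←n1 n4←n1 n5←n1
Dom at joins:
  n1: preds {n0,n3,n5}: {n0} ∩ {n0,n1,n3} ∩ {n0,n1,n5} = {n0}; idom=n0
  n5: preds {n1,n3,n4}: {n0,n1} ∩ {n0,n1,n3} ∩ {n0,n1,n4} = {n0,n1}; idom=n1

DF walk-up:
  join n1 pred n0: · stop@n0
  join n1 pred n3: n3→n1 stop@n0
  join n1 pred n5: n5→n1 stop@n0
  join n5 pred n1: · stop@n1
  join n5 pred n3: n3 stop@n1
  join n5 pred n4: n4 stop@n1
  n0 → ∅
  n1 → {n1}
  n2 → ∅
  n3 → {n1,n5}
  n4 → {n5}
  n5 → {n1}

DF(n5) = ["n1"]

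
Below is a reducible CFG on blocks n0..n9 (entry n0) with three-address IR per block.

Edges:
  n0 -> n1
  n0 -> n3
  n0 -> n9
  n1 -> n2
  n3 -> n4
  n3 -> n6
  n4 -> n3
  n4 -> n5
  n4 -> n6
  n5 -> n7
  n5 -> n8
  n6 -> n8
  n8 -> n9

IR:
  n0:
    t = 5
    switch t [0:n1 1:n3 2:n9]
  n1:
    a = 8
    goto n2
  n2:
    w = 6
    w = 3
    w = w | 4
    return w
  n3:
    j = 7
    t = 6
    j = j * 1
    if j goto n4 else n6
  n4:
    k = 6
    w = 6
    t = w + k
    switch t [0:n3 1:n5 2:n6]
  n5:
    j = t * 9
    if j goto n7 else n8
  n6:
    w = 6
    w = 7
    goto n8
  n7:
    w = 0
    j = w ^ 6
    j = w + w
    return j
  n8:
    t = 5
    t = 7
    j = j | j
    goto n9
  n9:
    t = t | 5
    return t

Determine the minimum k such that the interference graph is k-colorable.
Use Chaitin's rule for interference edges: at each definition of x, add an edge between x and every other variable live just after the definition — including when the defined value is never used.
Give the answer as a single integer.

Answer: 3

Analysis:
def/use:
  n0 def {t} use ∅
  n1 def {a} use ∅
  n2 def {w} use ∅
  n3 def {j,t} use ∅
  n4 def {k,t,w} use ∅
  n5 def {j} use {t}
  n6 def {w} use ∅
  n7 def {j,w} use ∅
  n8 def {j,t} use {j}
  n9 def {t} use {t}

Liveness:
  n0: in=∅ out={t}
  n1: in=∅ out=∅
  n2: in=∅ out=∅
  n3: in=∅ out={j}
  n4: in={j} out={j,t}
  n5: in={t} out={j}
  n6: in={j} out={j}
  n7: in=∅ out=∅
  n8: in={j} out={t}
  n9: in={t} out=∅

Interfere edges:
  a↔∅
  j↔{k,t,w}
  k↔{j,w}
  t↔{j}
  w↔{j,k}

Chromatic number:
  clique {j,k,w} ⇒ need ≥ 3
  assign a→R0 j→R0 k→R1 t→R1 w→R2 — no edge inside a register ⇒ χ ≤ 3
  χ = 3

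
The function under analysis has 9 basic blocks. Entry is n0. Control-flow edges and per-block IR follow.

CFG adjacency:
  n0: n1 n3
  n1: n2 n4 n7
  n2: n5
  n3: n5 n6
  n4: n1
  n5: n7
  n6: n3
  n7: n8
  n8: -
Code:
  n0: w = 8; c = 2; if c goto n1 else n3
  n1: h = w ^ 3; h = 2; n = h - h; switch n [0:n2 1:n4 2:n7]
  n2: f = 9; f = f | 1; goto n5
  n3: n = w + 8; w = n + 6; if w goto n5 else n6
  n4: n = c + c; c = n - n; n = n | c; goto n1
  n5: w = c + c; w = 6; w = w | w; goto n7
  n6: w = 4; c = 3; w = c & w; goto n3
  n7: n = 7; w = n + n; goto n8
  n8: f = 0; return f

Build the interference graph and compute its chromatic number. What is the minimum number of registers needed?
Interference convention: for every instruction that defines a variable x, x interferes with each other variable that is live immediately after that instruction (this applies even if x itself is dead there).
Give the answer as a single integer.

Answer: 3

Derivation:
Block summaries:
  n0: {c,w} / ∅
  n1: {h,n} / {w}
  n2: {f} / ∅
  n3: {n,w} / {w}
  n4: {c,n} / {c}
  n5: {w} / {c}
  n6: {c,w} / ∅
  n7: {n,w} / ∅
  n8: {f} / ∅

Backward fixpoint:
  n0: in=∅ out={c,w}
  n1: in={c,w} out={c,w}
  n2: in={c} out={c}
  n3: in={c,w} out={c}
  n4: in={c,w} out={c,w}
  n5: in={c} out=∅
  n6: in=∅ out={c,w}
  n7: in=∅ out=∅
  n8: in=∅ out=∅

Interference:
  c↔{f,h,n,w}
  f↔{c}
  h↔{c,w}
  n↔{c,w}
  w↔{c,h,n}

Registers:
  {c,h,w} pairwise interfere (3-clique) ⇒ χ ≥ 3
  assign c→c0 f→c1 h→c2 n→c2 w→c1 — no edge inside a register ⇒ χ ≤ 3
  χ = 3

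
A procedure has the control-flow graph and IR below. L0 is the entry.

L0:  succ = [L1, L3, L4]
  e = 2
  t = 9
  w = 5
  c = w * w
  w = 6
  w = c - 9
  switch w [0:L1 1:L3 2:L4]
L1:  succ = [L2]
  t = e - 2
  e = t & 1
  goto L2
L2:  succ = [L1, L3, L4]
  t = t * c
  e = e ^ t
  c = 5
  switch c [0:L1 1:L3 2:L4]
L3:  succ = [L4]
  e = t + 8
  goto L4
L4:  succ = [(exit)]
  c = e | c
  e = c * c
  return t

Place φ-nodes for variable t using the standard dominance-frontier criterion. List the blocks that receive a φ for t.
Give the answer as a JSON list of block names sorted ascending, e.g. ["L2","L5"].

Answer: ["L1", "L3", "L4"]

Analysis:
idom tree: L1←L0 L2←L1 L3←L0 L4←L0
Dom∩ at merges:
  L1: preds {L0,L2}: {L0} ∩ {L0,L1,L2} = {L0}; idom=L0
  L3: preds {L0,L2}: {L0} ∩ {L0,L1,L2} = {L0}; idom=L0
  L4: preds {L0,L2,L3}: {L0} ∩ {L0,L1,L2} ∩ {L0,L3} = {L0}; idom=L0

DF walk-up:
  L1←L0: walk · to L0
  L1←L2: walk L2→L1 to L0
  L3←L0: walk · to L0
  L3←L2: walk L2→L1 to L0
  L4←L0: walk · to L0
  L4←L2: walk L2→L1 to L0
  L4←L3: walk L3 to L0
  DF(L0)=∅
  DF(L1)={L1,L3,L4}
  DF(L2)={L1,L3,L4}
  DF(L3)={L4}
  DF(L4)=∅

φ for t: defs {L0,L1,L2}
  DF⁺ = {L1,L3,L4}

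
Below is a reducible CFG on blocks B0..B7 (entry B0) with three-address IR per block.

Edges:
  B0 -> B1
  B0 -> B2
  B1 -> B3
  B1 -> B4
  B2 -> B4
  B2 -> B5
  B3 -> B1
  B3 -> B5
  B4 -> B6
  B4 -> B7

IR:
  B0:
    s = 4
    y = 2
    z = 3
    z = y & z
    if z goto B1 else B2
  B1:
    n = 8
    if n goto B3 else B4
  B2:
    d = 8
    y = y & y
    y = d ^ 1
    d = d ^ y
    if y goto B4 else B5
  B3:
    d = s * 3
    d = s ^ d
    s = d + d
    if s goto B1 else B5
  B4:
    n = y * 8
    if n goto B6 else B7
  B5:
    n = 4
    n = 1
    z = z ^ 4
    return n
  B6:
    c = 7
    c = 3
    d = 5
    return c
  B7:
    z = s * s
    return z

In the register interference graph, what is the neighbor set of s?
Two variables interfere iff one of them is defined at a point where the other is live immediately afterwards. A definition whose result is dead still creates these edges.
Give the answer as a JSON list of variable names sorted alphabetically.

Answer: ["d", "n", "y", "z"]

Working:
Block summaries:
  B0: def={s,y,z} ue=∅
  B1: def={n} ue=∅
  B2: def={d,y} ue={y}
  B3: def={d,s} ue={s}
  B4: def={n} ue={y}
  B5: def={n,z} ue={z}
  B6: def={c,d} ue=∅
  B7: def={z} ue={s}

Backward fixpoint:
  live B0: ∅→{s,y,z}
  live B1: {s,y,z}→{s,y,z}
  live B2: {s,y,z}→{s,y,z}
  live B3: {s,y,z}→{s,y,z}
  live B4: {s,y}→{s}
  live B5: {z}→∅
  live B6: ∅→∅
  live B7: {s}→∅

Interfere edges:
  c↔{d}
  d↔{c,s,y,z}
  n↔{s,y,z}
  s↔{d,n,y,z}
  y↔{d,n,s,z}
  z↔{d,n,s,y}

N(s) = ["d", "n", "y", "z"]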